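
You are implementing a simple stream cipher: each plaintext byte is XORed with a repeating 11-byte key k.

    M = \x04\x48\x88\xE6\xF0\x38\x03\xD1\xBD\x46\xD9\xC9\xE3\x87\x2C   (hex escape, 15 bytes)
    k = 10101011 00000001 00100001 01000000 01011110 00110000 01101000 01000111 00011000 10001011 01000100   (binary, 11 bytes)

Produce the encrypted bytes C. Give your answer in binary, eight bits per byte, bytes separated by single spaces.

The 11-byte key repeats, so the effective keystream is ab 01 21 40 5e 30 68 47 18 8b 44 ab 01 21 40.
byte 0: 04 ^ ab = af
byte 1: 48 ^ 01 = 49
byte 2: 88 ^ 21 = a9
byte 3: e6 ^ 40 = a6
byte 4: f0 ^ 5e = ae
byte 5: 38 ^ 30 = 08
byte 6: 03 ^ 68 = 6b
byte 7: d1 ^ 47 = 96
byte 8: bd ^ 18 = a5
byte 9: 46 ^ 8b = cd
byte 10: d9 ^ 44 = 9d
byte 11: c9 ^ ab = 62
byte 12: e3 ^ 01 = e2
byte 13: 87 ^ 21 = a6
byte 14: 2c ^ 40 = 6c

10101111 01001001 10101001 10100110 10101110 00001000 01101011 10010110 10100101 11001101 10011101 01100010 11100010 10100110 01101100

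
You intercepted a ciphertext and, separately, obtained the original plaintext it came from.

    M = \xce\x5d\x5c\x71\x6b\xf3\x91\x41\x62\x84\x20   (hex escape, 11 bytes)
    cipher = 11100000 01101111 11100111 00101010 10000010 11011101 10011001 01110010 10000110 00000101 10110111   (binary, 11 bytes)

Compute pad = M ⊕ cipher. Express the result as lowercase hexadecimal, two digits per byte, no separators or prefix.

Since cipher = M ⊕ pad, XORing both sides with M gives pad = M ⊕ cipher.
byte 0: ce ⊕ e0 = 2e
byte 1: 5d ⊕ 6f = 32
byte 2: 5c ⊕ e7 = bb
byte 3: 71 ⊕ 2a = 5b
byte 4: 6b ⊕ 82 = e9
byte 5: f3 ⊕ dd = 2e
byte 6: 91 ⊕ 99 = 08
byte 7: 41 ⊕ 72 = 33
byte 8: 62 ⊕ 86 = e4
byte 9: 84 ⊕ 05 = 81
byte 10: 20 ⊕ b7 = 97

2e32bb5be92e0833e48197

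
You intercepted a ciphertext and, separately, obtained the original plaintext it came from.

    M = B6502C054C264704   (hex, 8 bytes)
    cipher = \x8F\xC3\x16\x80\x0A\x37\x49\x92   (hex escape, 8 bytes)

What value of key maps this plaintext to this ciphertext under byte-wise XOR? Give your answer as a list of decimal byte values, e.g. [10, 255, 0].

[57, 147, 58, 133, 70, 17, 14, 150]

Since cipher = M ⊕ key, XORing both sides with M gives key = M ⊕ cipher.
byte 0: b6 XOR 8f = 39
byte 1: 50 XOR c3 = 93
byte 2: 2c XOR 16 = 3a
byte 3: 05 XOR 80 = 85
byte 4: 4c XOR 0a = 46
byte 5: 26 XOR 37 = 11
byte 6: 47 XOR 49 = 0e
byte 7: 04 XOR 92 = 96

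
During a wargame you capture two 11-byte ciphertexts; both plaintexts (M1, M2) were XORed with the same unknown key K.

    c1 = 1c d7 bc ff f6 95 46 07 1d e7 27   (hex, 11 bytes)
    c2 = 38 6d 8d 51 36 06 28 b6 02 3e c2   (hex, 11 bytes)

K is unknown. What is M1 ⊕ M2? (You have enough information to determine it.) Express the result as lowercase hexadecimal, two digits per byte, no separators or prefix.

c1 ⊕ c2 = (M1 ⊕ K) ⊕ (M2 ⊕ K) = M1 ⊕ M2 — the shared key cancels under XOR.
1c XOR 38 = 24
d7 XOR 6d = ba
bc XOR 8d = 31
ff XOR 51 = ae
f6 XOR 36 = c0
95 XOR 06 = 93
46 XOR 28 = 6e
07 XOR b6 = b1
1d XOR 02 = 1f
e7 XOR 3e = d9
27 XOR c2 = e5

24ba31aec0936eb11fd9e5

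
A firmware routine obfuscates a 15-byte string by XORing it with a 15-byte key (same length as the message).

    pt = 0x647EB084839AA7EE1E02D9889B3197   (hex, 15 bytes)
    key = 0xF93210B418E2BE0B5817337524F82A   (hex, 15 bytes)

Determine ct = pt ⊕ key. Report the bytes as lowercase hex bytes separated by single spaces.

XOR is its own inverse, so applying the key byte-wise gives the result directly.
byte 0: 64 xor f9 = 9d
byte 1: 7e xor 32 = 4c
byte 2: b0 xor 10 = a0
byte 3: 84 xor b4 = 30
byte 4: 83 xor 18 = 9b
byte 5: 9a xor e2 = 78
byte 6: a7 xor be = 19
byte 7: ee xor 0b = e5
byte 8: 1e xor 58 = 46
byte 9: 02 xor 17 = 15
byte 10: d9 xor 33 = ea
byte 11: 88 xor 75 = fd
byte 12: 9b xor 24 = bf
byte 13: 31 xor f8 = c9
byte 14: 97 xor 2a = bd

9d 4c a0 30 9b 78 19 e5 46 15 ea fd bf c9 bd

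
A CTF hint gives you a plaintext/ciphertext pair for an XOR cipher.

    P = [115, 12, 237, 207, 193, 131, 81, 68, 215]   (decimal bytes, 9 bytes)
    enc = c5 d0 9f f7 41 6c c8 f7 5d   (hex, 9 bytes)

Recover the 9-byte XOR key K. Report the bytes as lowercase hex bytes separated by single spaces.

Since enc = P ⊕ K, XORing both sides with P gives K = P ⊕ enc.
115 ^ 197 = 182
 12 ^ 208 = 220
237 ^ 159 = 114
207 ^ 247 =  56
193 ^  65 = 128
131 ^ 108 = 239
 81 ^ 200 = 153
 68 ^ 247 = 179
215 ^  93 = 138

b6 dc 72 38 80 ef 99 b3 8a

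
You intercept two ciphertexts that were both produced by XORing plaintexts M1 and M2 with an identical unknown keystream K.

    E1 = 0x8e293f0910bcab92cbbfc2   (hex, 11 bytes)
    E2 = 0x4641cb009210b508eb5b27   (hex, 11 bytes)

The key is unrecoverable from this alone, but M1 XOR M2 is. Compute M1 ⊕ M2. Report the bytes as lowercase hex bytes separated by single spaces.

E1 ⊕ E2 = (M1 ⊕ K) ⊕ (M2 ⊕ K) = M1 ⊕ M2 — the shared key cancels under XOR.
8e ⊕ 46 = c8
29 ⊕ 41 = 68
3f ⊕ cb = f4
09 ⊕ 00 = 09
10 ⊕ 92 = 82
bc ⊕ 10 = ac
ab ⊕ b5 = 1e
92 ⊕ 08 = 9a
cb ⊕ eb = 20
bf ⊕ 5b = e4
c2 ⊕ 27 = e5

c8 68 f4 09 82 ac 1e 9a 20 e4 e5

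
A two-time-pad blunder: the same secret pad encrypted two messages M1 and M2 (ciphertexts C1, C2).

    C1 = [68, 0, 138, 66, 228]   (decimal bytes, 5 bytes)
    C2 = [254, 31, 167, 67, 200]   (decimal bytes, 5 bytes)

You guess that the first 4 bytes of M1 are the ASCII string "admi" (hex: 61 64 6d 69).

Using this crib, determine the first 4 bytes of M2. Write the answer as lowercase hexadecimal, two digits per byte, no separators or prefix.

db7b4068

First, C1 ⊕ C2 = (M1 ⊕ K) ⊕ (M2 ⊕ K) = M1 ⊕ M2, so the key drops out. Then M2 = (M1 ⊕ M2) ⊕ M1 over the first 4 bytes.
byte 0: (44 XOR fe) XOR 61 = ba XOR 61 = db
byte 1: (00 XOR 1f) XOR 64 = 1f XOR 64 = 7b
byte 2: (8a XOR a7) XOR 6d = 2d XOR 6d = 40
byte 3: (42 XOR 43) XOR 69 = 01 XOR 69 = 68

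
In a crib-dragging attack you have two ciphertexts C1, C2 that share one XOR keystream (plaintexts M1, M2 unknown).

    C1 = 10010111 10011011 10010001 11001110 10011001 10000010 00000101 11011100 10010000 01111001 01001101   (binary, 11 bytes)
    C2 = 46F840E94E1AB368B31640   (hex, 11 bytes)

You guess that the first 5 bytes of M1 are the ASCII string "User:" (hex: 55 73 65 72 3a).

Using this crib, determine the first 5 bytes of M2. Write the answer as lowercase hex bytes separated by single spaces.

First, C1 ⊕ C2 = (M1 ⊕ K) ⊕ (M2 ⊕ K) = M1 ⊕ M2, so the key drops out. Then M2 = (M1 ⊕ M2) ⊕ M1 over the first 5 bytes.
byte 0: (97 ^ 46) ^ 55 = d1 ^ 55 = 84
byte 1: (9b ^ f8) ^ 73 = 63 ^ 73 = 10
byte 2: (91 ^ 40) ^ 65 = d1 ^ 65 = b4
byte 3: (ce ^ e9) ^ 72 = 27 ^ 72 = 55
byte 4: (99 ^ 4e) ^ 3a = d7 ^ 3a = ed

84 10 b4 55 ed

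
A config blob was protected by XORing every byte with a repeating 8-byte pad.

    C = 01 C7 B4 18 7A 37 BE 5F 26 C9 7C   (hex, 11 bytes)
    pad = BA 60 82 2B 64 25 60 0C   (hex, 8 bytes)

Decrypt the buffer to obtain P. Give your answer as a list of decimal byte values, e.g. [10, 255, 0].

The 8-byte key repeats, so the effective keystream is ba 60 82 2b 64 25 60 0c ba 60 82.
byte 0: 01 ^ ba = bb
byte 1: c7 ^ 60 = a7
byte 2: b4 ^ 82 = 36
byte 3: 18 ^ 2b = 33
byte 4: 7a ^ 64 = 1e
byte 5: 37 ^ 25 = 12
byte 6: be ^ 60 = de
byte 7: 5f ^ 0c = 53
byte 8: 26 ^ ba = 9c
byte 9: c9 ^ 60 = a9
byte 10: 7c ^ 82 = fe

[187, 167, 54, 51, 30, 18, 222, 83, 156, 169, 254]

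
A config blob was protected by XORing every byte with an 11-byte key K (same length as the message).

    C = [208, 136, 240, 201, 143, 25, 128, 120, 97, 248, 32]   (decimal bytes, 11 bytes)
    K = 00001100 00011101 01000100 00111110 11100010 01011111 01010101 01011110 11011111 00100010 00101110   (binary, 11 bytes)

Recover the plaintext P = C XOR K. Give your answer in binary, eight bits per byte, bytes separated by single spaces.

11011100 10010101 10110100 11110111 01101101 01000110 11010101 00100110 10111110 11011010 00001110

XOR is its own inverse, so applying the key byte-wise gives the result directly.
byte 0: d0 ⊕ 0c = dc
byte 1: 88 ⊕ 1d = 95
byte 2: f0 ⊕ 44 = b4
byte 3: c9 ⊕ 3e = f7
byte 4: 8f ⊕ e2 = 6d
byte 5: 19 ⊕ 5f = 46
byte 6: 80 ⊕ 55 = d5
byte 7: 78 ⊕ 5e = 26
byte 8: 61 ⊕ df = be
byte 9: f8 ⊕ 22 = da
byte 10: 20 ⊕ 2e = 0e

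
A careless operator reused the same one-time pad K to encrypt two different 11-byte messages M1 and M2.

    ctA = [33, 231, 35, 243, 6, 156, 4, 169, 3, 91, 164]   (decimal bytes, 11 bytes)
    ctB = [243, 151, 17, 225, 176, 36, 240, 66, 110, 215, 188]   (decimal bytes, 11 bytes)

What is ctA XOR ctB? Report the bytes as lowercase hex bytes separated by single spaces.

d2 70 32 12 b6 b8 f4 eb 6d 8c 18

ctA ⊕ ctB = (M1 ⊕ K) ⊕ (M2 ⊕ K) = M1 ⊕ M2 — the shared key cancels under XOR.
21 ^ f3 = d2
e7 ^ 97 = 70
23 ^ 11 = 32
f3 ^ e1 = 12
06 ^ b0 = b6
9c ^ 24 = b8
04 ^ f0 = f4
a9 ^ 42 = eb
03 ^ 6e = 6d
5b ^ d7 = 8c
a4 ^ bc = 18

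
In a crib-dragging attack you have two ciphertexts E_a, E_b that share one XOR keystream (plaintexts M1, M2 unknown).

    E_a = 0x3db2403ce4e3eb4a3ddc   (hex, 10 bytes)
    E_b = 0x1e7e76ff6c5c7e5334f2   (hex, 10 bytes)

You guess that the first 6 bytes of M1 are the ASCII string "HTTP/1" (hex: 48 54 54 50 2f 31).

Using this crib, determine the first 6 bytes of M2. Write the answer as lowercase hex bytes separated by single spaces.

6b 98 62 93 a7 8e

First, E_a ⊕ E_b = (M1 ⊕ K) ⊕ (M2 ⊕ K) = M1 ⊕ M2, so the key drops out. Then M2 = (M1 ⊕ M2) ⊕ M1 over the first 6 bytes.
byte 0: (3d ⊕ 1e) ⊕ 48 = 23 ⊕ 48 = 6b
byte 1: (b2 ⊕ 7e) ⊕ 54 = cc ⊕ 54 = 98
byte 2: (40 ⊕ 76) ⊕ 54 = 36 ⊕ 54 = 62
byte 3: (3c ⊕ ff) ⊕ 50 = c3 ⊕ 50 = 93
byte 4: (e4 ⊕ 6c) ⊕ 2f = 88 ⊕ 2f = a7
byte 5: (e3 ⊕ 5c) ⊕ 31 = bf ⊕ 31 = 8e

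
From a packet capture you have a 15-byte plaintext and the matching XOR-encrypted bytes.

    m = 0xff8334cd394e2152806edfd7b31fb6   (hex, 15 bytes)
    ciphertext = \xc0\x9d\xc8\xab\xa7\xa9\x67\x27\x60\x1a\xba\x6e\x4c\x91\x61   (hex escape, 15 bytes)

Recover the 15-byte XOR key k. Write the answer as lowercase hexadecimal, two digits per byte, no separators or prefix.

3f1efc669ee74675e07465b9ff8ed7

Since ciphertext = m ⊕ k, XORing both sides with m gives k = m ⊕ ciphertext.
255 XOR 192 =  63
131 XOR 157 =  30
 52 XOR 200 = 252
205 XOR 171 = 102
 57 XOR 167 = 158
 78 XOR 169 = 231
 33 XOR 103 =  70
 82 XOR  39 = 117
128 XOR  96 = 224
110 XOR  26 = 116
223 XOR 186 = 101
215 XOR 110 = 185
179 XOR  76 = 255
 31 XOR 145 = 142
182 XOR  97 = 215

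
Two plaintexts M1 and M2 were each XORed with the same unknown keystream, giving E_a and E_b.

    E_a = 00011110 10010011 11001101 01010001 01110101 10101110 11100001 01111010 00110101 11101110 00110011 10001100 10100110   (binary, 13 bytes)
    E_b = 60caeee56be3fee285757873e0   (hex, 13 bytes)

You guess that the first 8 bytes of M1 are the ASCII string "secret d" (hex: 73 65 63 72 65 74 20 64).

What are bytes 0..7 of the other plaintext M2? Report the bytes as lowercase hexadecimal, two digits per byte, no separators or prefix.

0d3c40c67b393ffc

First, E_a ⊕ E_b = (M1 ⊕ K) ⊕ (M2 ⊕ K) = M1 ⊕ M2, so the key drops out. Then M2 = (M1 ⊕ M2) ⊕ M1 over the first 8 bytes.
byte 0: (1e ⊕ 60) ⊕ 73 = 7e ⊕ 73 = 0d
byte 1: (93 ⊕ ca) ⊕ 65 = 59 ⊕ 65 = 3c
byte 2: (cd ⊕ ee) ⊕ 63 = 23 ⊕ 63 = 40
byte 3: (51 ⊕ e5) ⊕ 72 = b4 ⊕ 72 = c6
byte 4: (75 ⊕ 6b) ⊕ 65 = 1e ⊕ 65 = 7b
byte 5: (ae ⊕ e3) ⊕ 74 = 4d ⊕ 74 = 39
byte 6: (e1 ⊕ fe) ⊕ 20 = 1f ⊕ 20 = 3f
byte 7: (7a ⊕ e2) ⊕ 64 = 98 ⊕ 64 = fc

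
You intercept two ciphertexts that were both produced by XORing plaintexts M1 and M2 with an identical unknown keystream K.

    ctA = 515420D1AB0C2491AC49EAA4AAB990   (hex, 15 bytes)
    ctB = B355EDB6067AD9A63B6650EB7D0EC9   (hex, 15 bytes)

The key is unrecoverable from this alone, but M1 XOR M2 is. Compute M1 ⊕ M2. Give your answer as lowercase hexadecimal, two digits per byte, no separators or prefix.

ctA ⊕ ctB = (M1 ⊕ K) ⊕ (M2 ⊕ K) = M1 ⊕ M2 — the shared key cancels under XOR.
51 XOR b3 = e2
54 XOR 55 = 01
20 XOR ed = cd
d1 XOR b6 = 67
ab XOR 06 = ad
0c XOR 7a = 76
24 XOR d9 = fd
91 XOR a6 = 37
ac XOR 3b = 97
49 XOR 66 = 2f
ea XOR 50 = ba
a4 XOR eb = 4f
aa XOR 7d = d7
b9 XOR 0e = b7
90 XOR c9 = 59

e201cd67ad76fd37972fba4fd7b759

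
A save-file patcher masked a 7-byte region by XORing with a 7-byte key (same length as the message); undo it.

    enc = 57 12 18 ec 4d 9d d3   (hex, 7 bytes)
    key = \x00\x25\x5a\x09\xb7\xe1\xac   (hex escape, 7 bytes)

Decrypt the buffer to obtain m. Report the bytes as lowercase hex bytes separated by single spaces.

XOR is its own inverse, so applying the key byte-wise gives the result directly.
byte 0:  87 ^   0 =  87
byte 1:  18 ^  37 =  55
byte 2:  24 ^  90 =  66
byte 3: 236 ^   9 = 229
byte 4:  77 ^ 183 = 250
byte 5: 157 ^ 225 = 124
byte 6: 211 ^ 172 = 127

57 37 42 e5 fa 7c 7f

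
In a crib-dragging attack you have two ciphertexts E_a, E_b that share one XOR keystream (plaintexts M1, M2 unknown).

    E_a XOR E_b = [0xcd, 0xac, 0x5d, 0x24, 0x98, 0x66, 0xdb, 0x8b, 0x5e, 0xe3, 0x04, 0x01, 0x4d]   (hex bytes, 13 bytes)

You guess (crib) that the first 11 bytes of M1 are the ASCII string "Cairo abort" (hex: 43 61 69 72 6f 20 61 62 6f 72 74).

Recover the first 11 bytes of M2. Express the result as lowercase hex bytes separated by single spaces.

8e cd 34 56 f7 46 ba e9 31 91 70

Since E_a ⊕ E_b = M1 ⊕ M2, XORing with the guessed M1 bytes yields the corresponding M2 bytes: M2 = (E_a ⊕ E_b) ⊕ M1.
cd XOR 43 = 8e
ac XOR 61 = cd
5d XOR 69 = 34
24 XOR 72 = 56
98 XOR 6f = f7
66 XOR 20 = 46
db XOR 61 = ba
8b XOR 62 = e9
5e XOR 6f = 31
e3 XOR 72 = 91
04 XOR 74 = 70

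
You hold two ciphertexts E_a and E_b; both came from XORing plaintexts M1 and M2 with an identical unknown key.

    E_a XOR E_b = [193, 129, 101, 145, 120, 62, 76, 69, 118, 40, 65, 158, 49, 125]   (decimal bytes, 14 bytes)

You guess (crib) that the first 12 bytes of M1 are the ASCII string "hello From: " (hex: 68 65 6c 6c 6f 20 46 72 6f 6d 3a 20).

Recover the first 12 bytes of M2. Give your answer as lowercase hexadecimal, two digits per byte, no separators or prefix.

a9e409fd171e0a3719457bbe

Since E_a ⊕ E_b = M1 ⊕ M2, XORing with the guessed M1 bytes yields the corresponding M2 bytes: M2 = (E_a ⊕ E_b) ⊕ M1.
byte 0: c1 ^ 68 = a9
byte 1: 81 ^ 65 = e4
byte 2: 65 ^ 6c = 09
byte 3: 91 ^ 6c = fd
byte 4: 78 ^ 6f = 17
byte 5: 3e ^ 20 = 1e
byte 6: 4c ^ 46 = 0a
byte 7: 45 ^ 72 = 37
byte 8: 76 ^ 6f = 19
byte 9: 28 ^ 6d = 45
byte 10: 41 ^ 3a = 7b
byte 11: 9e ^ 20 = be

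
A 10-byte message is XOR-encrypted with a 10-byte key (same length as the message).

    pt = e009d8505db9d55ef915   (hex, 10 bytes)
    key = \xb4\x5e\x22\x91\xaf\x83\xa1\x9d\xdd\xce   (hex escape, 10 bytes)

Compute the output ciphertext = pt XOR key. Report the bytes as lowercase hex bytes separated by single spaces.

54 57 fa c1 f2 3a 74 c3 24 db

XOR is its own inverse, so applying the key byte-wise gives the result directly.
224 xor 180 =  84
  9 xor  94 =  87
216 xor  34 = 250
 80 xor 145 = 193
 93 xor 175 = 242
185 xor 131 =  58
213 xor 161 = 116
 94 xor 157 = 195
249 xor 221 =  36
 21 xor 206 = 219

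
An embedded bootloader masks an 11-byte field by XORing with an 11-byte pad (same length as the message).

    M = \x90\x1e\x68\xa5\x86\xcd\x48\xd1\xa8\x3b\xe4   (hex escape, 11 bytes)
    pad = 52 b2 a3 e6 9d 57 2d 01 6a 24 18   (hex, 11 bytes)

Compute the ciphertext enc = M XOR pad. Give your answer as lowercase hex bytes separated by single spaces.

90 xor 52 = c2
1e xor b2 = ac
68 xor a3 = cb
a5 xor e6 = 43
86 xor 9d = 1b
cd xor 57 = 9a
48 xor 2d = 65
d1 xor 01 = d0
a8 xor 6a = c2
3b xor 24 = 1f
e4 xor 18 = fc

c2 ac cb 43 1b 9a 65 d0 c2 1f fc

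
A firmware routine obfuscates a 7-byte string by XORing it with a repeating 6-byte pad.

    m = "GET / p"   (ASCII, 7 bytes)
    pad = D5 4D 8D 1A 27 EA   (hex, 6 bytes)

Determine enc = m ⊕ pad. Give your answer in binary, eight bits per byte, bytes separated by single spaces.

10010010 00001000 11011001 00111010 00001000 11001010 10100101

The 6-byte key repeats, so the effective keystream is d5 4d 8d 1a 27 ea d5.
byte 0:  71 xor 213 = 146
byte 1:  69 xor  77 =   8
byte 2:  84 xor 141 = 217
byte 3:  32 xor  26 =  58
byte 4:  47 xor  39 =   8
byte 5:  32 xor 234 = 202
byte 6: 112 xor 213 = 165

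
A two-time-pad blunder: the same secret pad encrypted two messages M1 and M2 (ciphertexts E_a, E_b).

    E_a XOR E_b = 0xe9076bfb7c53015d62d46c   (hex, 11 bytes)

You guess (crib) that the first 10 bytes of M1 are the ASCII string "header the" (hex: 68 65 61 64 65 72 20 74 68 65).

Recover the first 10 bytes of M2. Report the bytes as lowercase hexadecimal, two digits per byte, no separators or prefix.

Since E_a ⊕ E_b = M1 ⊕ M2, XORing with the guessed M1 bytes yields the corresponding M2 bytes: M2 = (E_a ⊕ E_b) ⊕ M1.
11101001 XOR 01101000 = 10000001
00000111 XOR 01100101 = 01100010
01101011 XOR 01100001 = 00001010
11111011 XOR 01100100 = 10011111
01111100 XOR 01100101 = 00011001
01010011 XOR 01110010 = 00100001
00000001 XOR 00100000 = 00100001
01011101 XOR 01110100 = 00101001
01100010 XOR 01101000 = 00001010
11010100 XOR 01100101 = 10110001

81620a9f192121290ab1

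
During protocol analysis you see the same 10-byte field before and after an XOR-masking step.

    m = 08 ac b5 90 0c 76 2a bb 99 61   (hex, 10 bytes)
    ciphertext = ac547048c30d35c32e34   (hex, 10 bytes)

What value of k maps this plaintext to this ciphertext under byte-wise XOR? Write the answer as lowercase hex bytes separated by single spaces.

Since ciphertext = m ⊕ k, XORing both sides with m gives k = m ⊕ ciphertext.
08 ^ ac = a4
ac ^ 54 = f8
b5 ^ 70 = c5
90 ^ 48 = d8
0c ^ c3 = cf
76 ^ 0d = 7b
2a ^ 35 = 1f
bb ^ c3 = 78
99 ^ 2e = b7
61 ^ 34 = 55

a4 f8 c5 d8 cf 7b 1f 78 b7 55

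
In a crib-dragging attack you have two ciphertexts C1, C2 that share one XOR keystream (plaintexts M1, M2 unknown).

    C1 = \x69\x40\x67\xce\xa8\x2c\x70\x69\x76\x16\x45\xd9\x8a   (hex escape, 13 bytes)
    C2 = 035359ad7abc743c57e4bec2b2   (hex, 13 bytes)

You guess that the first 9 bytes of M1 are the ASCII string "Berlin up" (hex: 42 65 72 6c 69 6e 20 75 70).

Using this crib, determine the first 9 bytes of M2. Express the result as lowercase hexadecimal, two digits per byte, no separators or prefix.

First, C1 ⊕ C2 = (M1 ⊕ K) ⊕ (M2 ⊕ K) = M1 ⊕ M2, so the key drops out. Then M2 = (M1 ⊕ M2) ⊕ M1 over the first 9 bytes.
byte 0: (69 XOR 03) XOR 42 = 6a XOR 42 = 28
byte 1: (40 XOR 53) XOR 65 = 13 XOR 65 = 76
byte 2: (67 XOR 59) XOR 72 = 3e XOR 72 = 4c
byte 3: (ce XOR ad) XOR 6c = 63 XOR 6c = 0f
byte 4: (a8 XOR 7a) XOR 69 = d2 XOR 69 = bb
byte 5: (2c XOR bc) XOR 6e = 90 XOR 6e = fe
byte 6: (70 XOR 74) XOR 20 = 04 XOR 20 = 24
byte 7: (69 XOR 3c) XOR 75 = 55 XOR 75 = 20
byte 8: (76 XOR 57) XOR 70 = 21 XOR 70 = 51

28764c0fbbfe242051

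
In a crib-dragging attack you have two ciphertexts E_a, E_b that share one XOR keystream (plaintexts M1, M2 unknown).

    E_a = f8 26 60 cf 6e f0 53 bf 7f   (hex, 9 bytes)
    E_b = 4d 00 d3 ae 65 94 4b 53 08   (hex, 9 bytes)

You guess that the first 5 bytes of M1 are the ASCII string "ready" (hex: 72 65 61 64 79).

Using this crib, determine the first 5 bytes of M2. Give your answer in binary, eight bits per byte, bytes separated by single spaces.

First, E_a ⊕ E_b = (M1 ⊕ K) ⊕ (M2 ⊕ K) = M1 ⊕ M2, so the key drops out. Then M2 = (M1 ⊕ M2) ⊕ M1 over the first 5 bytes.
byte 0: (f8 XOR 4d) XOR 72 = b5 XOR 72 = c7
byte 1: (26 XOR 00) XOR 65 = 26 XOR 65 = 43
byte 2: (60 XOR d3) XOR 61 = b3 XOR 61 = d2
byte 3: (cf XOR ae) XOR 64 = 61 XOR 64 = 05
byte 4: (6e XOR 65) XOR 79 = 0b XOR 79 = 72

11000111 01000011 11010010 00000101 01110010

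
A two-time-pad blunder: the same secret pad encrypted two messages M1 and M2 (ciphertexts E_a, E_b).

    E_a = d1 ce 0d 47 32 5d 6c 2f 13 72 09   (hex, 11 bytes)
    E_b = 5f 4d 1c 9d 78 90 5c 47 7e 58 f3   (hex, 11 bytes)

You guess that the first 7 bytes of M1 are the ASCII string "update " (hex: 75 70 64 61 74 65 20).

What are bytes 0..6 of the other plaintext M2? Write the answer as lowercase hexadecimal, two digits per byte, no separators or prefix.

First, E_a ⊕ E_b = (M1 ⊕ K) ⊕ (M2 ⊕ K) = M1 ⊕ M2, so the key drops out. Then M2 = (M1 ⊕ M2) ⊕ M1 over the first 7 bytes.
byte 0: (d1 XOR 5f) XOR 75 = 8e XOR 75 = fb
byte 1: (ce XOR 4d) XOR 70 = 83 XOR 70 = f3
byte 2: (0d XOR 1c) XOR 64 = 11 XOR 64 = 75
byte 3: (47 XOR 9d) XOR 61 = da XOR 61 = bb
byte 4: (32 XOR 78) XOR 74 = 4a XOR 74 = 3e
byte 5: (5d XOR 90) XOR 65 = cd XOR 65 = a8
byte 6: (6c XOR 5c) XOR 20 = 30 XOR 20 = 10

fbf375bb3ea810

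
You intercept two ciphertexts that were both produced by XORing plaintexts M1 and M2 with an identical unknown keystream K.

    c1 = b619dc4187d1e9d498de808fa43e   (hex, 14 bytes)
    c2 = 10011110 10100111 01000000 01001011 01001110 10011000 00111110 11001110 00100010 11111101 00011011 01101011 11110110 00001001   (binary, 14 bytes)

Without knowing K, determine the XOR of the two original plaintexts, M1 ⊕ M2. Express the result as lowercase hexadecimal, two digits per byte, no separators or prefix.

c1 ⊕ c2 = (M1 ⊕ K) ⊕ (M2 ⊕ K) = M1 ⊕ M2 — the shared key cancels under XOR.
byte 0: b6 ^ 9e = 28
byte 1: 19 ^ a7 = be
byte 2: dc ^ 40 = 9c
byte 3: 41 ^ 4b = 0a
byte 4: 87 ^ 4e = c9
byte 5: d1 ^ 98 = 49
byte 6: e9 ^ 3e = d7
byte 7: d4 ^ ce = 1a
byte 8: 98 ^ 22 = ba
byte 9: de ^ fd = 23
byte 10: 80 ^ 1b = 9b
byte 11: 8f ^ 6b = e4
byte 12: a4 ^ f6 = 52
byte 13: 3e ^ 09 = 37

28be9c0ac949d71aba239be45237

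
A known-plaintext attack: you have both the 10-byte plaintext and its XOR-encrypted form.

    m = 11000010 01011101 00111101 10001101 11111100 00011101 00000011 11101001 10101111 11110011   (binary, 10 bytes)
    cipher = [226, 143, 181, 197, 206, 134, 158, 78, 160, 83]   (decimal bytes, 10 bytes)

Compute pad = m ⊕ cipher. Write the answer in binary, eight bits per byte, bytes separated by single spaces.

Since cipher = m ⊕ pad, XORing both sides with m gives pad = m ⊕ cipher.
byte 0: 194 XOR 226 =  32
byte 1:  93 XOR 143 = 210
byte 2:  61 XOR 181 = 136
byte 3: 141 XOR 197 =  72
byte 4: 252 XOR 206 =  50
byte 5:  29 XOR 134 = 155
byte 6:   3 XOR 158 = 157
byte 7: 233 XOR  78 = 167
byte 8: 175 XOR 160 =  15
byte 9: 243 XOR  83 = 160

00100000 11010010 10001000 01001000 00110010 10011011 10011101 10100111 00001111 10100000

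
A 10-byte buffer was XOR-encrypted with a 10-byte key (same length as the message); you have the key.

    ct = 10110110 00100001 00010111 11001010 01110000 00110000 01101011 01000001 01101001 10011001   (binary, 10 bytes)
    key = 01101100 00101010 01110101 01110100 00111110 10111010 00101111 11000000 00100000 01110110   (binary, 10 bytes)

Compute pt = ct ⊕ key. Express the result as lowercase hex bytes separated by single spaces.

XOR is its own inverse, so applying the key byte-wise gives the result directly.
b6 ⊕ 6c = da
21 ⊕ 2a = 0b
17 ⊕ 75 = 62
ca ⊕ 74 = be
70 ⊕ 3e = 4e
30 ⊕ ba = 8a
6b ⊕ 2f = 44
41 ⊕ c0 = 81
69 ⊕ 20 = 49
99 ⊕ 76 = ef

da 0b 62 be 4e 8a 44 81 49 ef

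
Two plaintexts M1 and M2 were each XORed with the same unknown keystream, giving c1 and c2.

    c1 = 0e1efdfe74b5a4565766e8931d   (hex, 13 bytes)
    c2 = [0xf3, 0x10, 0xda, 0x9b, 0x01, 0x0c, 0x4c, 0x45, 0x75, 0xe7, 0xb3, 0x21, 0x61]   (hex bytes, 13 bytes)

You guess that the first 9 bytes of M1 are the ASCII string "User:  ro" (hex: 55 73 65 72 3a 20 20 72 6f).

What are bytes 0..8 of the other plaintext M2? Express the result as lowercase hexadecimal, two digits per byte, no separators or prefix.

First, c1 ⊕ c2 = (M1 ⊕ K) ⊕ (M2 ⊕ K) = M1 ⊕ M2, so the key drops out. Then M2 = (M1 ⊕ M2) ⊕ M1 over the first 9 bytes.
byte 0: (0e ^ f3) ^ 55 = fd ^ 55 = a8
byte 1: (1e ^ 10) ^ 73 = 0e ^ 73 = 7d
byte 2: (fd ^ da) ^ 65 = 27 ^ 65 = 42
byte 3: (fe ^ 9b) ^ 72 = 65 ^ 72 = 17
byte 4: (74 ^ 01) ^ 3a = 75 ^ 3a = 4f
byte 5: (b5 ^ 0c) ^ 20 = b9 ^ 20 = 99
byte 6: (a4 ^ 4c) ^ 20 = e8 ^ 20 = c8
byte 7: (56 ^ 45) ^ 72 = 13 ^ 72 = 61
byte 8: (57 ^ 75) ^ 6f = 22 ^ 6f = 4d

a87d42174f99c8614d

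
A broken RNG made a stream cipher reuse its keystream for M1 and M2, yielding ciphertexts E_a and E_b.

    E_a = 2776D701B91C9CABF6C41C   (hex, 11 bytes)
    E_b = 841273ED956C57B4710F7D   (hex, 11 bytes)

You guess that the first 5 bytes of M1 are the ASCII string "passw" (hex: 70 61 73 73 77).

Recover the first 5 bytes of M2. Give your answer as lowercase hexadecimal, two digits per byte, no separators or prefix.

First, E_a ⊕ E_b = (M1 ⊕ K) ⊕ (M2 ⊕ K) = M1 ⊕ M2, so the key drops out. Then M2 = (M1 ⊕ M2) ⊕ M1 over the first 5 bytes.
byte 0: (27 ⊕ 84) ⊕ 70 = a3 ⊕ 70 = d3
byte 1: (76 ⊕ 12) ⊕ 61 = 64 ⊕ 61 = 05
byte 2: (d7 ⊕ 73) ⊕ 73 = a4 ⊕ 73 = d7
byte 3: (01 ⊕ ed) ⊕ 73 = ec ⊕ 73 = 9f
byte 4: (b9 ⊕ 95) ⊕ 77 = 2c ⊕ 77 = 5b

d305d79f5b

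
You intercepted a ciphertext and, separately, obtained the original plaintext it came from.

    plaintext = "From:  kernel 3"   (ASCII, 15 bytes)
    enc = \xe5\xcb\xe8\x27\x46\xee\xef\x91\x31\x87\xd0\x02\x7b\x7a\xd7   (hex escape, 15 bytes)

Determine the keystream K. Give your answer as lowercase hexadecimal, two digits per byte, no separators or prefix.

Since enc = plaintext ⊕ K, XORing both sides with plaintext gives K = plaintext ⊕ enc.
46 XOR e5 = a3
72 XOR cb = b9
6f XOR e8 = 87
6d XOR 27 = 4a
3a XOR 46 = 7c
20 XOR ee = ce
20 XOR ef = cf
6b XOR 91 = fa
65 XOR 31 = 54
72 XOR 87 = f5
6e XOR d0 = be
65 XOR 02 = 67
6c XOR 7b = 17
20 XOR 7a = 5a
33 XOR d7 = e4

a3b9874a7ccecffa54f5be67175ae4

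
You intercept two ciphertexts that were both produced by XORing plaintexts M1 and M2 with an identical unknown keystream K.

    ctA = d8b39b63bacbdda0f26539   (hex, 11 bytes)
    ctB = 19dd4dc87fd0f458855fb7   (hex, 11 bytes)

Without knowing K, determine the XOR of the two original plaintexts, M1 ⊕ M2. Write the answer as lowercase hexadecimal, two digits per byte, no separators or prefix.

c16ed6abc51b29f8773a8e

ctA ⊕ ctB = (M1 ⊕ K) ⊕ (M2 ⊕ K) = M1 ⊕ M2 — the shared key cancels under XOR.
d8 ⊕ 19 = c1
b3 ⊕ dd = 6e
9b ⊕ 4d = d6
63 ⊕ c8 = ab
ba ⊕ 7f = c5
cb ⊕ d0 = 1b
dd ⊕ f4 = 29
a0 ⊕ 58 = f8
f2 ⊕ 85 = 77
65 ⊕ 5f = 3a
39 ⊕ b7 = 8e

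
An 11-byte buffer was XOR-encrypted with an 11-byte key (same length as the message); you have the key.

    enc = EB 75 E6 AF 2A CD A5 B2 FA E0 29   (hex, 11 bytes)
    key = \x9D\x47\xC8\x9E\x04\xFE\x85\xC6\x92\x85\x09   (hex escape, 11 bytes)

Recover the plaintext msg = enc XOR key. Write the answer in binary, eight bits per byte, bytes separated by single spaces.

XOR is its own inverse, so applying the key byte-wise gives the result directly.
byte 0: eb ^ 9d = 76
byte 1: 75 ^ 47 = 32
byte 2: e6 ^ c8 = 2e
byte 3: af ^ 9e = 31
byte 4: 2a ^ 04 = 2e
byte 5: cd ^ fe = 33
byte 6: a5 ^ 85 = 20
byte 7: b2 ^ c6 = 74
byte 8: fa ^ 92 = 68
byte 9: e0 ^ 85 = 65
byte 10: 29 ^ 09 = 20

01110110 00110010 00101110 00110001 00101110 00110011 00100000 01110100 01101000 01100101 00100000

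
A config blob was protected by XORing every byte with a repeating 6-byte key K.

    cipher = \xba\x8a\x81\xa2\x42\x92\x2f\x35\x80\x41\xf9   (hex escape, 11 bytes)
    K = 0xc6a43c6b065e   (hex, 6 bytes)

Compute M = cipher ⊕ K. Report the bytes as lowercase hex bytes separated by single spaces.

7c 2e bd c9 44 cc e9 91 bc 2a ff

The 6-byte key repeats, so the effective keystream is c6 a4 3c 6b 06 5e c6 a4 3c 6b 06.
byte 0: 10111010 ^ 11000110 = 01111100
byte 1: 10001010 ^ 10100100 = 00101110
byte 2: 10000001 ^ 00111100 = 10111101
byte 3: 10100010 ^ 01101011 = 11001001
byte 4: 01000010 ^ 00000110 = 01000100
byte 5: 10010010 ^ 01011110 = 11001100
byte 6: 00101111 ^ 11000110 = 11101001
byte 7: 00110101 ^ 10100100 = 10010001
byte 8: 10000000 ^ 00111100 = 10111100
byte 9: 01000001 ^ 01101011 = 00101010
byte 10: 11111001 ^ 00000110 = 11111111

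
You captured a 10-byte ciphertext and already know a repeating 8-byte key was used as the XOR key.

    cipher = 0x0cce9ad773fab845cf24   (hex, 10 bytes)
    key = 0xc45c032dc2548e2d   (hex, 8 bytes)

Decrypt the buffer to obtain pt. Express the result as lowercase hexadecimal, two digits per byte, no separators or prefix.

c89299fab1ae36680b78

The 8-byte key repeats, so the effective keystream is c4 5c 03 2d c2 54 8e 2d c4 5c.
byte 0: 0c ^ c4 = c8
byte 1: ce ^ 5c = 92
byte 2: 9a ^ 03 = 99
byte 3: d7 ^ 2d = fa
byte 4: 73 ^ c2 = b1
byte 5: fa ^ 54 = ae
byte 6: b8 ^ 8e = 36
byte 7: 45 ^ 2d = 68
byte 8: cf ^ c4 = 0b
byte 9: 24 ^ 5c = 78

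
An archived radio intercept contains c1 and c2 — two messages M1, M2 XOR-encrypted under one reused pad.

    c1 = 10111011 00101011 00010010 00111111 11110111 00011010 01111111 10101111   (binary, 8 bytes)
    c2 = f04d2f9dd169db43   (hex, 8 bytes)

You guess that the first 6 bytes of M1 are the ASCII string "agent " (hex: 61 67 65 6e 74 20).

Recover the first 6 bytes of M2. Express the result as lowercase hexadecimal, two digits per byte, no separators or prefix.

2a0158cc5253

First, c1 ⊕ c2 = (M1 ⊕ K) ⊕ (M2 ⊕ K) = M1 ⊕ M2, so the key drops out. Then M2 = (M1 ⊕ M2) ⊕ M1 over the first 6 bytes.
byte 0: (bb XOR f0) XOR 61 = 4b XOR 61 = 2a
byte 1: (2b XOR 4d) XOR 67 = 66 XOR 67 = 01
byte 2: (12 XOR 2f) XOR 65 = 3d XOR 65 = 58
byte 3: (3f XOR 9d) XOR 6e = a2 XOR 6e = cc
byte 4: (f7 XOR d1) XOR 74 = 26 XOR 74 = 52
byte 5: (1a XOR 69) XOR 20 = 73 XOR 20 = 53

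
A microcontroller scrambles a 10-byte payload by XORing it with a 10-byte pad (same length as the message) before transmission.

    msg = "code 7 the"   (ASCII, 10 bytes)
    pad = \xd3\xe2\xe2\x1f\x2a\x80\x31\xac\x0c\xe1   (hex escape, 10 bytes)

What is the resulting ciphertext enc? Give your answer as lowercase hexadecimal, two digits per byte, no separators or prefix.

b08d867a0ab711d86484

XOR is its own inverse, so applying the key byte-wise gives the result directly.
byte 0: 63 xor d3 = b0
byte 1: 6f xor e2 = 8d
byte 2: 64 xor e2 = 86
byte 3: 65 xor 1f = 7a
byte 4: 20 xor 2a = 0a
byte 5: 37 xor 80 = b7
byte 6: 20 xor 31 = 11
byte 7: 74 xor ac = d8
byte 8: 68 xor 0c = 64
byte 9: 65 xor e1 = 84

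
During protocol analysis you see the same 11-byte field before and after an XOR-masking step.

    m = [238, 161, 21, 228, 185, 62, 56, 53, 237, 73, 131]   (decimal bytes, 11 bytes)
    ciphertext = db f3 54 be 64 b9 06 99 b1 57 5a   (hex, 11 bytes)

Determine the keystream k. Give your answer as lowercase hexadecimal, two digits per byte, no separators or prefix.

Since ciphertext = m ⊕ k, XORing both sides with m gives k = m ⊕ ciphertext.
byte 0: 238 XOR 219 =  53
byte 1: 161 XOR 243 =  82
byte 2:  21 XOR  84 =  65
byte 3: 228 XOR 190 =  90
byte 4: 185 XOR 100 = 221
byte 5:  62 XOR 185 = 135
byte 6:  56 XOR   6 =  62
byte 7:  53 XOR 153 = 172
byte 8: 237 XOR 177 =  92
byte 9:  73 XOR  87 =  30
byte 10: 131 XOR  90 = 217

3552415add873eac5c1ed9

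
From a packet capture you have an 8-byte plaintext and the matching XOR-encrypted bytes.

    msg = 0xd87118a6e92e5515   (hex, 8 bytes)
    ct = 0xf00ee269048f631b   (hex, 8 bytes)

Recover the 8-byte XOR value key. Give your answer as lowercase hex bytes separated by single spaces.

Since ct = msg ⊕ key, XORing both sides with msg gives key = msg ⊕ ct.
d8 ⊕ f0 = 28
71 ⊕ 0e = 7f
18 ⊕ e2 = fa
a6 ⊕ 69 = cf
e9 ⊕ 04 = ed
2e ⊕ 8f = a1
55 ⊕ 63 = 36
15 ⊕ 1b = 0e

28 7f fa cf ed a1 36 0e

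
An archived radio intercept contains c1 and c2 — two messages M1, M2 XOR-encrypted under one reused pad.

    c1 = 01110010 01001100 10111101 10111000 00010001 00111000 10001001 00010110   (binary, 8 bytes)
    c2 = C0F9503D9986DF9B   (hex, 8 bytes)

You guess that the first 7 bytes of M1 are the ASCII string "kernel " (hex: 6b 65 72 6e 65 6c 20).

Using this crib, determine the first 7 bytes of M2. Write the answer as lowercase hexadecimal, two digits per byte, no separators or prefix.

d9d09febedd276

First, c1 ⊕ c2 = (M1 ⊕ K) ⊕ (M2 ⊕ K) = M1 ⊕ M2, so the key drops out. Then M2 = (M1 ⊕ M2) ⊕ M1 over the first 7 bytes.
byte 0: (72 ⊕ c0) ⊕ 6b = b2 ⊕ 6b = d9
byte 1: (4c ⊕ f9) ⊕ 65 = b5 ⊕ 65 = d0
byte 2: (bd ⊕ 50) ⊕ 72 = ed ⊕ 72 = 9f
byte 3: (b8 ⊕ 3d) ⊕ 6e = 85 ⊕ 6e = eb
byte 4: (11 ⊕ 99) ⊕ 65 = 88 ⊕ 65 = ed
byte 5: (38 ⊕ 86) ⊕ 6c = be ⊕ 6c = d2
byte 6: (89 ⊕ df) ⊕ 20 = 56 ⊕ 20 = 76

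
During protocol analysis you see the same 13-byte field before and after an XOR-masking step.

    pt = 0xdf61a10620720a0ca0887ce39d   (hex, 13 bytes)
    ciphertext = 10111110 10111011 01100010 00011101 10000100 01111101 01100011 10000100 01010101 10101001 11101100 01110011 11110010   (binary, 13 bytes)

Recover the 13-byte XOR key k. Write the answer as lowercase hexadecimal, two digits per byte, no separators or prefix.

61dac31ba40f6988f52190906f

Since ciphertext = pt ⊕ k, XORing both sides with pt gives k = pt ⊕ ciphertext.
byte 0: 11011111 xor 10111110 = 01100001
byte 1: 01100001 xor 10111011 = 11011010
byte 2: 10100001 xor 01100010 = 11000011
byte 3: 00000110 xor 00011101 = 00011011
byte 4: 00100000 xor 10000100 = 10100100
byte 5: 01110010 xor 01111101 = 00001111
byte 6: 00001010 xor 01100011 = 01101001
byte 7: 00001100 xor 10000100 = 10001000
byte 8: 10100000 xor 01010101 = 11110101
byte 9: 10001000 xor 10101001 = 00100001
byte 10: 01111100 xor 11101100 = 10010000
byte 11: 11100011 xor 01110011 = 10010000
byte 12: 10011101 xor 11110010 = 01101111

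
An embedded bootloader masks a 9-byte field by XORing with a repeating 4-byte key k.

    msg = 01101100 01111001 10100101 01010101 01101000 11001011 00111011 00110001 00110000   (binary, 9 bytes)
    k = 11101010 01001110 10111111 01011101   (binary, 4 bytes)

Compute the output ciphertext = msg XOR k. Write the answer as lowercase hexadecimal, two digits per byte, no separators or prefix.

The 4-byte key repeats, so the effective keystream is ea 4e bf 5d ea 4e bf 5d ea.
byte 0: 108 ^ 234 = 134
byte 1: 121 ^  78 =  55
byte 2: 165 ^ 191 =  26
byte 3:  85 ^  93 =   8
byte 4: 104 ^ 234 = 130
byte 5: 203 ^  78 = 133
byte 6:  59 ^ 191 = 132
byte 7:  49 ^  93 = 108
byte 8:  48 ^ 234 = 218

86371a088285846cda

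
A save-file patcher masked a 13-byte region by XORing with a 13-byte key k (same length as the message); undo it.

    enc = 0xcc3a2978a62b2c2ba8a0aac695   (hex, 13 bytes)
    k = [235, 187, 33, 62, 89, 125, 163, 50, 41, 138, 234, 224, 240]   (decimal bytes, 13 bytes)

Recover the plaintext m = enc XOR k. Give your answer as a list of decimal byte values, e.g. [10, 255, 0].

XOR is its own inverse, so applying the key byte-wise gives the result directly.
byte 0: 204 ^ 235 =  39
byte 1:  58 ^ 187 = 129
byte 2:  41 ^  33 =   8
byte 3: 120 ^  62 =  70
byte 4: 166 ^  89 = 255
byte 5:  43 ^ 125 =  86
byte 6:  44 ^ 163 = 143
byte 7:  43 ^  50 =  25
byte 8: 168 ^  41 = 129
byte 9: 160 ^ 138 =  42
byte 10: 170 ^ 234 =  64
byte 11: 198 ^ 224 =  38
byte 12: 149 ^ 240 = 101

[39, 129, 8, 70, 255, 86, 143, 25, 129, 42, 64, 38, 101]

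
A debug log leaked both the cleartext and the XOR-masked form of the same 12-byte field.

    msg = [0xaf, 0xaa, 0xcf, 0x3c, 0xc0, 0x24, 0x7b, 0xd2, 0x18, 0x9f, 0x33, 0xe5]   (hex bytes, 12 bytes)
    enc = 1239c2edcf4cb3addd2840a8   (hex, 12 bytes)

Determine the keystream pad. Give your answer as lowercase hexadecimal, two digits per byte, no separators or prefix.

bd930dd10f68c87fc5b7734d

Since enc = msg ⊕ pad, XORing both sides with msg gives pad = msg ⊕ enc.
af XOR 12 = bd
aa XOR 39 = 93
cf XOR c2 = 0d
3c XOR ed = d1
c0 XOR cf = 0f
24 XOR 4c = 68
7b XOR b3 = c8
d2 XOR ad = 7f
18 XOR dd = c5
9f XOR 28 = b7
33 XOR 40 = 73
e5 XOR a8 = 4d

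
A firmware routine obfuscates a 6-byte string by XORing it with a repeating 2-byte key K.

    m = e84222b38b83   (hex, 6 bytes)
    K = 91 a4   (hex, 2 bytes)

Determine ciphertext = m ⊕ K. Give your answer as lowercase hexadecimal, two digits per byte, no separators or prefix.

The 2-byte key repeats, so the effective keystream is 91 a4 91 a4 91 a4.
byte 0: 11101000 xor 10010001 = 01111001
byte 1: 01000010 xor 10100100 = 11100110
byte 2: 00100010 xor 10010001 = 10110011
byte 3: 10110011 xor 10100100 = 00010111
byte 4: 10001011 xor 10010001 = 00011010
byte 5: 10000011 xor 10100100 = 00100111

79e6b3171a27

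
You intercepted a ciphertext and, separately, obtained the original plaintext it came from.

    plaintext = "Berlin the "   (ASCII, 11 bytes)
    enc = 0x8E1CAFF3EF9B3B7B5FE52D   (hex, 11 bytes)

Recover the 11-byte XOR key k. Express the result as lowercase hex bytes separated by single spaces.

Since enc = plaintext ⊕ k, XORing both sides with plaintext gives k = plaintext ⊕ enc.
42 ⊕ 8e = cc
65 ⊕ 1c = 79
72 ⊕ af = dd
6c ⊕ f3 = 9f
69 ⊕ ef = 86
6e ⊕ 9b = f5
20 ⊕ 3b = 1b
74 ⊕ 7b = 0f
68 ⊕ 5f = 37
65 ⊕ e5 = 80
20 ⊕ 2d = 0d

cc 79 dd 9f 86 f5 1b 0f 37 80 0d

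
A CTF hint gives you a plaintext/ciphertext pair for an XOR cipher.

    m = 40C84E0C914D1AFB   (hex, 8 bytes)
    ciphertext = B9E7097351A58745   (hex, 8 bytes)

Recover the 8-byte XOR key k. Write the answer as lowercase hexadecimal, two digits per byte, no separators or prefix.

f92f477fc0e89dbe

Since ciphertext = m ⊕ k, XORing both sides with m gives k = m ⊕ ciphertext.
40 ^ b9 = f9
c8 ^ e7 = 2f
4e ^ 09 = 47
0c ^ 73 = 7f
91 ^ 51 = c0
4d ^ a5 = e8
1a ^ 87 = 9d
fb ^ 45 = be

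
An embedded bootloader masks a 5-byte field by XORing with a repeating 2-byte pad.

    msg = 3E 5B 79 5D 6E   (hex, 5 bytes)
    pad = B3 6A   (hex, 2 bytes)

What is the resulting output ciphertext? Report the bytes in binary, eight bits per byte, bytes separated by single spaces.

The 2-byte key repeats, so the effective keystream is b3 6a b3 6a b3.
byte 0: 3e ^ b3 = 8d
byte 1: 5b ^ 6a = 31
byte 2: 79 ^ b3 = ca
byte 3: 5d ^ 6a = 37
byte 4: 6e ^ b3 = dd

10001101 00110001 11001010 00110111 11011101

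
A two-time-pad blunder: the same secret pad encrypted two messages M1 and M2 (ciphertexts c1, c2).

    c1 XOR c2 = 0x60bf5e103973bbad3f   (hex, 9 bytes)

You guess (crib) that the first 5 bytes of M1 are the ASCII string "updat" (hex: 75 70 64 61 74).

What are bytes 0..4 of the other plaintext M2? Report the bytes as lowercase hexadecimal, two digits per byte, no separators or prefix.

Since c1 ⊕ c2 = M1 ⊕ M2, XORing with the guessed M1 bytes yields the corresponding M2 bytes: M2 = (c1 ⊕ c2) ⊕ M1.
 96 ^ 117 =  21
191 ^ 112 = 207
 94 ^ 100 =  58
 16 ^  97 = 113
 57 ^ 116 =  77

15cf3a714d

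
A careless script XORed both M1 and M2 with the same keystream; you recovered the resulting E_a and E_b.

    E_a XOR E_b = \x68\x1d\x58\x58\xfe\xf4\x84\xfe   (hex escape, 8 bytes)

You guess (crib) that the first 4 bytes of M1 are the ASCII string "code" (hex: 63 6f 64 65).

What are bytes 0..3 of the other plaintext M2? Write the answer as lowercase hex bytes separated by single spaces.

0b 72 3c 3d

Since E_a ⊕ E_b = M1 ⊕ M2, XORing with the guessed M1 bytes yields the corresponding M2 bytes: M2 = (E_a ⊕ E_b) ⊕ M1.
68 xor 63 = 0b
1d xor 6f = 72
58 xor 64 = 3c
58 xor 65 = 3d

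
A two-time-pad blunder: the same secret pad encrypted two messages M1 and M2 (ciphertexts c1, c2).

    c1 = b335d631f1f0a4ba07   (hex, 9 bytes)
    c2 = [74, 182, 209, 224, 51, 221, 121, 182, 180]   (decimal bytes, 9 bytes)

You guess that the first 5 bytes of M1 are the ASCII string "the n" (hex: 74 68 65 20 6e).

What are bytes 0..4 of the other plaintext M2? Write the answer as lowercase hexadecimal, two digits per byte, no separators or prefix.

8deb62f1ac

First, c1 ⊕ c2 = (M1 ⊕ K) ⊕ (M2 ⊕ K) = M1 ⊕ M2, so the key drops out. Then M2 = (M1 ⊕ M2) ⊕ M1 over the first 5 bytes.
byte 0: (b3 ^ 4a) ^ 74 = f9 ^ 74 = 8d
byte 1: (35 ^ b6) ^ 68 = 83 ^ 68 = eb
byte 2: (d6 ^ d1) ^ 65 = 07 ^ 65 = 62
byte 3: (31 ^ e0) ^ 20 = d1 ^ 20 = f1
byte 4: (f1 ^ 33) ^ 6e = c2 ^ 6e = ac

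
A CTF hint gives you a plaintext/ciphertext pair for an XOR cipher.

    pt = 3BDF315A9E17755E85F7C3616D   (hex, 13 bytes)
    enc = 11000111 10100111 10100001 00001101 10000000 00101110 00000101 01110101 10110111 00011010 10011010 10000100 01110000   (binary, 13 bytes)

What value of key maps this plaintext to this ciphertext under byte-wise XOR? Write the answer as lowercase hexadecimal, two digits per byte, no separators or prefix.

Since enc = pt ⊕ key, XORing both sides with pt gives key = pt ⊕ enc.
00111011 ⊕ 11000111 = 11111100
11011111 ⊕ 10100111 = 01111000
00110001 ⊕ 10100001 = 10010000
01011010 ⊕ 00001101 = 01010111
10011110 ⊕ 10000000 = 00011110
00010111 ⊕ 00101110 = 00111001
01110101 ⊕ 00000101 = 01110000
01011110 ⊕ 01110101 = 00101011
10000101 ⊕ 10110111 = 00110010
11110111 ⊕ 00011010 = 11101101
11000011 ⊕ 10011010 = 01011001
01100001 ⊕ 10000100 = 11100101
01101101 ⊕ 01110000 = 00011101

fc7890571e39702b32ed59e51d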